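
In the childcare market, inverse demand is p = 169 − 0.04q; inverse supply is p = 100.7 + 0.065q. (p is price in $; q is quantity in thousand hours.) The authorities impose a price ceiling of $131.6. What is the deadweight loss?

$1609.50 thousand

Competitive equilibrium: 169 − 0.04q = 100.7 + 0.065q → q* = 650.47619, p* = 142.98095.
At the ceiling p = 131.6, quantity supplied = (131.6 − 100.7)/0.065 = 475.38462.
Willingness to pay at q' = 475.38462: 169 − 0.04·475.38462 = 149.98462.
Δq = 650.47619 − 475.38462 = 175.09157; wedge = 149.98462 − 131.6 = 18.38462.
Welfare loss = ½ × 175.09157 × 18.38462 = $1609.50 thousand.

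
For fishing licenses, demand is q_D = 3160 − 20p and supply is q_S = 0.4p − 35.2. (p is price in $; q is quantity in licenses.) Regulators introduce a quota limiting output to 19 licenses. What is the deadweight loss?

$91.06

In inverse form: demand p = 158 − 0.05q, supply p = 88 + 2.5q.
Competitive equilibrium: 158 − 0.05q = 88 + 2.5q → q* = 27.451, p* = 156.6275.
At q = 19: demand price = 158 − 0.05·19 = 157.05; supply price = 88 + 2.5·19 = 135.5.
Δq = 27.451 − 19 = 8.451; wedge = 157.05 − 135.5 = 21.55.
Welfare loss = ½ × 8.451 × 21.55 = $91.06.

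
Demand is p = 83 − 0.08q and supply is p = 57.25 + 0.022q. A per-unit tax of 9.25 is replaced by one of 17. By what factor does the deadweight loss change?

3.378

Competitive equilibrium: 83 − 0.08q = 57.25 + 0.022q → q* = 252.451, p* = 62.8039.
For a per-unit tax t: Δq = t/0.102, so DWL = ½·t·(t/0.102) = t²/0.204.
At t = 9.25: DWL = 419.424. At t = 17: DWL = 1416.667.
Ratio = (17/9.25)² = 3.378.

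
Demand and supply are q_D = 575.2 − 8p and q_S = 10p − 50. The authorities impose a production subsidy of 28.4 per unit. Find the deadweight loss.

1792.36

In inverse form: demand p = 71.9 − 0.125q, supply p = 5 + 0.1q.
Competitive equilibrium: 71.9 − 0.125q = 5 + 0.1q → q* = 297.3333, p* = 34.7333.
The subsidy lowers effective supply by 28.4: p = 0.1q − 23.4.
New quantity: 71.9 − 0.125q = 0.1q − 23.4 → q' = 423.5556.
Overproduction Δq = 423.5556 − 297.3333 = 126.2223; wedge = subsidy = 28.4.
The triangle = ½ × 126.2223 × 28.4 = 1792.36.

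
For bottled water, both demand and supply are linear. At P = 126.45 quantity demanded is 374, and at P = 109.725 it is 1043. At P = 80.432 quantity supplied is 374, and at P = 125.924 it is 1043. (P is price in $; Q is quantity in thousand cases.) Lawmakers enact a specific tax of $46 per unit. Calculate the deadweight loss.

$11376.34 thousand

Demand slope = (109.725 − 126.45)/(1043 − 374) = −0.025, so P = 135.8 − 0.025Q.
Supply slope = (125.924 − 80.432)/(1043 − 374) = 0.068, so P = 55 + 0.068Q.
Competitive equilibrium: 135.8 − 0.025Q = 55 + 0.068Q → Q* = 868.8172, P* = 114.07957.
With the tax, the buyer price exceeds the seller price by 46: (135.8 − 0.025Q) − (55 + 0.068Q) = 46 → Q' = 374.19355.
ΔQ = 868.8172 − 374.19355 = 494.62365; the wedge equals the tax, 46.
DWL = ½ × 494.62365 × 46 = $11376.34 thousand.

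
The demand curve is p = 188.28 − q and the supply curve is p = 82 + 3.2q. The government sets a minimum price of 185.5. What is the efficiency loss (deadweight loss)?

1065.47

Competitive equilibrium: 188.28 − q = 82 + 3.2q → q* = 25.3048, p* = 162.9752.
At the floor p = 185.5, quantity demanded = (188.28 − 185.5)/1 = 2.78.
Sellers' marginal cost at q' = 2.78: 82 + 3.2·2.78 = 90.896.
Δq = 25.3048 − 2.78 = 22.5248; wedge = 185.5 − 90.896 = 94.604.
The triangle = ½ × 22.5248 × 94.604 = 1065.47.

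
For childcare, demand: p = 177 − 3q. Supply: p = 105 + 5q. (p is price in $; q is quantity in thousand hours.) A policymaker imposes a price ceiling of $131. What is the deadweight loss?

$57.76 thousand

Competitive equilibrium: 177 − 3q = 105 + 5q → q* = 9, p* = 150.
At the ceiling p = 131, quantity supplied = (131 − 105)/5 = 5.2.
Willingness to pay at q' = 5.2: 177 − 3·5.2 = 161.4.
Δq = 9 − 5.2 = 3.8; wedge = 161.4 − 131 = 30.4.
The triangle = ½ × 3.8 × 30.4 = $57.76 thousand.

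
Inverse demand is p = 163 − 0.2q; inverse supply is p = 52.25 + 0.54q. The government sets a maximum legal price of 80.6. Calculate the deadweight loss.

Competitive equilibrium: 163 − 0.2q = 52.25 + 0.54q → q* = 149.6622, p* = 133.0676.
At the ceiling p = 80.6, quantity supplied = (80.6 − 52.25)/0.54 = 52.5.
Willingness to pay at q' = 52.5: 163 − 0.2·52.5 = 152.5.
Δq = 149.6622 − 52.5 = 97.1622; wedge = 152.5 − 80.6 = 71.9.
DWL = ½ × 97.1622 × 71.9 = 3492.98.

3492.98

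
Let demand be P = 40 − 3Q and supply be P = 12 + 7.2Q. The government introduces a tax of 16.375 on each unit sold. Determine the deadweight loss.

13.14

Competitive equilibrium: 40 − 3Q = 12 + 7.2Q → Q* = 2.7451, P* = 31.7647.
With the tax, the buyer price exceeds the seller price by 16.375: (40 − 3Q) − (12 + 7.2Q) = 16.375 → Q' = 1.1397.
ΔQ = 2.7451 − 1.1397 = 1.6054; the wedge equals the tax, 16.375.
The triangle = ½ × 1.6054 × 16.375 = 13.14.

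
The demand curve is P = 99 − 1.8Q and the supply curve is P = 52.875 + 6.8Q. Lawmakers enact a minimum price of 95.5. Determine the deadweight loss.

50.26

Competitive equilibrium: 99 − 1.8Q = 52.875 + 6.8Q → Q* = 5.3634, P* = 89.3459.
At the floor P = 95.5, quantity demanded = (99 − 95.5)/1.8 = 1.9444.
Sellers' marginal cost at Q' = 1.9444: 52.875 + 6.8·1.9444 = 66.0969.
ΔQ = 5.3634 − 1.9444 = 3.419; wedge = 95.5 − 66.0969 = 29.4031.
Deadweight loss = ½ × 3.419 × 29.4031 = 50.26.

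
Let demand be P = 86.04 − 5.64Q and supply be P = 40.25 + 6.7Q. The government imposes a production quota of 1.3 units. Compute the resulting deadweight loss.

35.86

Competitive equilibrium: 86.04 − 5.64Q = 40.25 + 6.7Q → Q* = 3.7107, P* = 65.1117.
At Q = 1.3: demand price = 86.04 − 5.64·1.3 = 78.708; supply price = 40.25 + 6.7·1.3 = 48.96.
ΔQ = 3.7107 − 1.3 = 2.4107; wedge = 78.708 − 48.96 = 29.748.
DWL = ½ × 2.4107 × 29.748 = 35.86.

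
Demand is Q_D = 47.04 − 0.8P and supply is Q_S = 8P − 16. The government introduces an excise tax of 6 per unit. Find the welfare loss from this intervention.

In inverse form: demand P = 58.8 − 1.25Q, supply P = 2 + 0.125Q.
Competitive equilibrium: 58.8 − 1.25Q = 2 + 0.125Q → Q* = 41.3091, P* = 7.1636.
With the tax, the buyer price exceeds the seller price by 6: (58.8 − 1.25Q) − (2 + 0.125Q) = 6 → Q' = 36.9455.
ΔQ = 41.3091 − 36.9455 = 4.3636; the wedge equals the tax, 6.
The triangle = ½ × 4.3636 × 6 = 13.09.

13.09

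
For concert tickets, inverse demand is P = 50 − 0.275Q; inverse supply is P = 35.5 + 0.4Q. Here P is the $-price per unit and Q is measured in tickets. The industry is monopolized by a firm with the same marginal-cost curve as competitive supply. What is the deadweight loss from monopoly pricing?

$13.05

Competitive equilibrium: 50 − 0.275Q = 35.5 + 0.4Q → Q* = 21.4815, P* = 44.0926.
Marginal revenue: MR = 50 − 0.55Q. Set MR = MC: 50 − 0.55Q = 35.5 + 0.4Q → Q_m = 15.2632.
Price P_m = 50 − 0.275·15.2632 = 45.8026; MC(Q_m) = 35.5 + 0.4·15.2632 = 41.6053.
Competitive Q* = 21.4815, so ΔQ = 6.2183; wedge = 45.8026 − 41.6053 = 4.1973.
The triangle = ½ × 6.2183 × 4.1973 = $13.05.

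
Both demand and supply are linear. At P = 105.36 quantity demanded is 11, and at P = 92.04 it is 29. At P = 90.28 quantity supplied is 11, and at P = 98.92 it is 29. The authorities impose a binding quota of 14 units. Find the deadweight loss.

Demand slope = (92.04 − 105.36)/(29 − 11) = −0.74, so P = 113.5 − 0.74Q.
Supply slope = (98.92 − 90.28)/(29 − 11) = 0.48, so P = 85 + 0.48Q.
Competitive equilibrium: 113.5 − 0.74Q = 85 + 0.48Q → Q* = 23.3607, P* = 96.2131.
At Q = 14: demand price = 113.5 − 0.74·14 = 103.14; supply price = 85 + 0.48·14 = 91.72.
ΔQ = 23.3607 − 14 = 9.3607; wedge = 103.14 − 91.72 = 11.42.
The triangle = ½ × 9.3607 × 11.42 = 53.45.

53.45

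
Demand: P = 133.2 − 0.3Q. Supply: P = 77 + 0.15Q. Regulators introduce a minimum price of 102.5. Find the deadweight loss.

Competitive equilibrium: 133.2 − 0.3Q = 77 + 0.15Q → Q* = 124.8889, P* = 95.7333.
At the floor P = 102.5, quantity demanded = (133.2 − 102.5)/0.3 = 102.3333.
Sellers' marginal cost at Q' = 102.3333: 77 + 0.15·102.3333 = 92.35.
ΔQ = 124.8889 − 102.3333 = 22.5556; wedge = 102.5 − 92.35 = 10.15.
The triangle = ½ × 22.5556 × 10.15 = 114.47.

114.47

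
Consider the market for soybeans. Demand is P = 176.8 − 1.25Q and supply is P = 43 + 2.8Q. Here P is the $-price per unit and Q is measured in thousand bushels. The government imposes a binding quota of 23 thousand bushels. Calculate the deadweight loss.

Competitive equilibrium: 176.8 − 1.25Q = 43 + 2.8Q → Q* = 33.037, P* = 135.5037.
At Q = 23: demand price = 176.8 − 1.25·23 = 148.05; supply price = 43 + 2.8·23 = 107.4.
ΔQ = 33.037 − 23 = 10.037; wedge = 148.05 − 107.4 = 40.65.
Deadweight loss = ½ × 10.037 × 40.65 = $204 thousand.

$204 thousand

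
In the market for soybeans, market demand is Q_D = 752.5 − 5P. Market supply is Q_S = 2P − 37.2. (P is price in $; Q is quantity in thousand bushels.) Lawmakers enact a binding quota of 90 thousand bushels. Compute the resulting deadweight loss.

In inverse form: demand P = 150.5 − 0.2Q, supply P = 18.6 + 0.5Q.
Competitive equilibrium: 150.5 − 0.2Q = 18.6 + 0.5Q → Q* = 188.42857, P* = 112.81429.
At Q = 90: demand price = 150.5 − 0.2·90 = 132.5; supply price = 18.6 + 0.5·90 = 63.6.
ΔQ = 188.42857 − 90 = 98.42857; wedge = 132.5 − 63.6 = 68.9.
DWL = ½ × 98.42857 × 68.9 = $3390.86 thousand.

$3390.86 thousand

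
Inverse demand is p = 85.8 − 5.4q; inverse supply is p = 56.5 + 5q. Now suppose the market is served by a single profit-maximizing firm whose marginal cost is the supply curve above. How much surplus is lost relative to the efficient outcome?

4.82

Competitive equilibrium: 85.8 − 5.4q = 56.5 + 5q → q* = 2.8173, p* = 70.5865.
Marginal revenue: MR = 85.8 − 10.8q. Set MR = MC: 85.8 − 10.8q = 56.5 + 5q → q_m = 1.8544.
Price p_m = 85.8 − 5.4·1.8544 = 75.7862; MC(q_m) = 56.5 + 5·1.8544 = 65.772.
Competitive q* = 2.8173, so Δq = 0.9629; wedge = 75.7862 − 65.772 = 10.0142.
The triangle = ½ × 0.9629 × 10.0142 = 4.82.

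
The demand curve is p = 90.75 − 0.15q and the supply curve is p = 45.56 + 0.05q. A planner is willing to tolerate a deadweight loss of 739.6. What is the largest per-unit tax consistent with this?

17.2

Competitive equilibrium: 90.75 − 0.15q = 45.56 + 0.05q → q* = 225.95, p* = 56.8575.
A tax t gives Δq = t/0.2 and wedge t, so DWL = t²/0.4.
t²/0.4 = 739.6 → t² = 295.84 → t = 17.2.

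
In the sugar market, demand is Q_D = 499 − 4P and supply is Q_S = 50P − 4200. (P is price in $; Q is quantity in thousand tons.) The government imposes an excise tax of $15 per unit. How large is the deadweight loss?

$416.67 thousand

In inverse form: demand P = 124.75 − 0.25Q, supply P = 84 + 0.02Q.
Competitive equilibrium: 124.75 − 0.25Q = 84 + 0.02Q → Q* = 150.9259, P* = 87.0185.
With the tax, the buyer price exceeds the seller price by 15: (124.75 − 0.25Q) − (84 + 0.02Q) = 15 → Q' = 95.3704.
ΔQ = 150.9259 − 95.3704 = 55.5555; the wedge equals the tax, 15.
Welfare loss = ½ × 55.5555 × 15 = $416.67 thousand.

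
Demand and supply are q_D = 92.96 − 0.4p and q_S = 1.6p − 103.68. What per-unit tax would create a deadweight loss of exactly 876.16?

In inverse form: demand p = 232.4 − 2.5q, supply p = 64.8 + 0.625q.
Competitive equilibrium: 232.4 − 2.5q = 64.8 + 0.625q → q* = 53.632, p* = 98.32.
A tax t gives Δq = t/3.125 and wedge t, so DWL = t²/6.25.
t²/6.25 = 876.16 → t² = 5476 → t = 74.

74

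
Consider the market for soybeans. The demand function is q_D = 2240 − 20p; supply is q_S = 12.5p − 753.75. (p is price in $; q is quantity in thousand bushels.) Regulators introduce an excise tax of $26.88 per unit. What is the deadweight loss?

In inverse form: demand p = 112 − 0.05q, supply p = 60.3 + 0.08q.
Competitive equilibrium: 112 − 0.05q = 60.3 + 0.08q → q* = 397.6923, p* = 92.1154.
With the tax, the buyer price exceeds the seller price by 26.88: (112 − 0.05q) − (60.3 + 0.08q) = 26.88 → q' = 190.9231.
Δq = 397.6923 − 190.9231 = 206.7692; the wedge equals the tax, 26.88.
Welfare loss = ½ × 206.7692 × 26.88 = $2778.98 thousand.

$2778.98 thousand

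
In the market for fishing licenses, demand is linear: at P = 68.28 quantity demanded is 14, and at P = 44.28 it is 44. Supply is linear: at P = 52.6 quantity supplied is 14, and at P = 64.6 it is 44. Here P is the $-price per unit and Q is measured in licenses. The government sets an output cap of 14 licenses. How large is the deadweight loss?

$102.44

Demand slope = (44.28 − 68.28)/(44 − 14) = −0.8, so P = 79.48 − 0.8Q.
Supply slope = (64.6 − 52.6)/(44 − 14) = 0.4, so P = 47 + 0.4Q.
Competitive equilibrium: 79.48 − 0.8Q = 47 + 0.4Q → Q* = 27.0667, P* = 57.8267.
At Q = 14: demand price = 79.48 − 0.8·14 = 68.28; supply price = 47 + 0.4·14 = 52.6.
ΔQ = 27.0667 − 14 = 13.0667; wedge = 68.28 − 52.6 = 15.68.
The triangle = ½ × 13.0667 × 15.68 = $102.44.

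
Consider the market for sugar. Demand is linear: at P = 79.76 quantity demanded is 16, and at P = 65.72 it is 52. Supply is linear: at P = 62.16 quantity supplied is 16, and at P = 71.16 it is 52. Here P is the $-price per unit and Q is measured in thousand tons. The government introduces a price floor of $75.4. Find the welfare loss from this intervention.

$85.23 thousand

Demand slope = (65.72 − 79.76)/(52 − 16) = −0.39, so P = 86 − 0.39Q.
Supply slope = (71.16 − 62.16)/(52 − 16) = 0.25, so P = 58.16 + 0.25Q.
Competitive equilibrium: 86 − 0.39Q = 58.16 + 0.25Q → Q* = 43.5, P* = 69.035.
At the floor P = 75.4, quantity demanded = (86 − 75.4)/0.39 = 27.1795.
Sellers' marginal cost at Q' = 27.1795: 58.16 + 0.25·27.1795 = 64.9549.
ΔQ = 43.5 − 27.1795 = 16.3205; wedge = 75.4 − 64.9549 = 10.4451.
DWL = ½ × 16.3205 × 10.4451 = $85.23 thousand.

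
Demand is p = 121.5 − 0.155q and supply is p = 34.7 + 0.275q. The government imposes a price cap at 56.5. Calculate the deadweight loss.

3230.97

Competitive equilibrium: 121.5 − 0.155q = 34.7 + 0.275q → q* = 201.8605, p* = 90.2116.
At the ceiling p = 56.5, quantity supplied = (56.5 − 34.7)/0.275 = 79.2727.
Willingness to pay at q' = 79.2727: 121.5 − 0.155·79.2727 = 109.2127.
Δq = 201.8605 − 79.2727 = 122.5878; wedge = 109.2127 − 56.5 = 52.7127.
Deadweight loss = ½ × 122.5878 × 52.7127 = 3230.97.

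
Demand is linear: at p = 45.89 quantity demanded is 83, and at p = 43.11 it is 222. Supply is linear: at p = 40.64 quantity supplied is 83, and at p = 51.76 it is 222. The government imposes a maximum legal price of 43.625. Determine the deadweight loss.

11.53

Demand slope = (43.11 − 45.89)/(222 − 83) = −0.02, so p = 47.55 − 0.02q.
Supply slope = (51.76 − 40.64)/(222 − 83) = 0.08, so p = 34 + 0.08q.
Competitive equilibrium: 47.55 − 0.02q = 34 + 0.08q → q* = 135.5, p* = 44.84.
At the ceiling p = 43.625, quantity supplied = (43.625 − 34)/0.08 = 120.3125.
Willingness to pay at q' = 120.3125: 47.55 − 0.02·120.3125 = 45.1438.
Δq = 135.5 − 120.3125 = 15.1875; wedge = 45.1438 − 43.625 = 1.5188.
Deadweight loss = ½ × 15.1875 × 1.5188 = 11.53.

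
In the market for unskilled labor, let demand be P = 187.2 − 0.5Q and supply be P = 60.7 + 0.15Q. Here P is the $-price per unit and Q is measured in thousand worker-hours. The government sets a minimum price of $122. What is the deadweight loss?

Competitive equilibrium: 187.2 − 0.5Q = 60.7 + 0.15Q → Q* = 194.6154, P* = 89.8923.
At the floor P = 122, quantity demanded = (187.2 − 122)/0.5 = 130.4.
Sellers' marginal cost at Q' = 130.4: 60.7 + 0.15·130.4 = 80.26.
ΔQ = 194.6154 − 130.4 = 64.2154; wedge = 122 − 80.26 = 41.74.
The triangle = ½ × 64.2154 × 41.74 = $1340.18 thousand.

$1340.18 thousand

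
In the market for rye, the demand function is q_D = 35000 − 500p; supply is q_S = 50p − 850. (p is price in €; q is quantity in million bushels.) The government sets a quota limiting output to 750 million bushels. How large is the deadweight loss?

In inverse form: demand p = 70 − 0.002q, supply p = 17 + 0.02q.
Competitive equilibrium: 70 − 0.002q = 17 + 0.02q → q* = 2409.0909, p* = 65.1818.
At q = 750: demand price = 70 − 0.002·750 = 68.5; supply price = 17 + 0.02·750 = 32.
Δq = 2409.0909 − 750 = 1659.0909; wedge = 68.5 − 32 = 36.5.
Welfare loss = ½ × 1659.0909 × 36.5 = €30278.41 million.

€30278.41 million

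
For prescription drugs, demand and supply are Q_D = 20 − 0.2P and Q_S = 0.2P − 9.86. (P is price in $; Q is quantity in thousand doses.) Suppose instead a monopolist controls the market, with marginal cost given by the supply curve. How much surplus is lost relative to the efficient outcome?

$14.28 thousand

In inverse form: demand P = 100 − 5Q, supply P = 49.3 + 5Q.
Competitive equilibrium: 100 − 5Q = 49.3 + 5Q → Q* = 5.07, P* = 74.65.
Marginal revenue: MR = 100 − 10Q. Set MR = MC: 100 − 10Q = 49.3 + 5Q → Q_m = 3.38.
Price P_m = 100 − 5·3.38 = 83.1; MC(Q_m) = 49.3 + 5·3.38 = 66.2.
Competitive Q* = 5.07, so ΔQ = 1.69; wedge = 83.1 − 66.2 = 16.9.
The triangle = ½ × 1.69 × 16.9 = $14.28 thousand.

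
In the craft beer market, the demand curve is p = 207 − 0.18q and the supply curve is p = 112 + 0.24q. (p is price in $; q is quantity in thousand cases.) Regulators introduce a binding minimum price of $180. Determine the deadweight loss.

Competitive equilibrium: 207 − 0.18q = 112 + 0.24q → q* = 226.1905, p* = 166.2857.
At the floor p = 180, quantity demanded = (207 − 180)/0.18 = 150.
Sellers' marginal cost at q' = 150: 112 + 0.24·150 = 148.
Δq = 226.1905 − 150 = 76.1905; wedge = 180 − 148 = 32.
Welfare loss = ½ × 76.1905 × 32 = $1219.05 thousand.

$1219.05 thousand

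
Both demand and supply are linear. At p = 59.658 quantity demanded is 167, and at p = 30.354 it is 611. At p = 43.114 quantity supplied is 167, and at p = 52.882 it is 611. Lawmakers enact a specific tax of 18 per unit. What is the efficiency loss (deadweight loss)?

1840.91

Demand slope = (30.354 − 59.658)/(611 − 167) = −0.066, so p = 70.68 − 0.066q.
Supply slope = (52.882 − 43.114)/(611 − 167) = 0.022, so p = 39.44 + 0.022q.
Competitive equilibrium: 70.68 − 0.066q = 39.44 + 0.022q → q* = 355, p* = 47.25.
With the tax, the buyer price exceeds the seller price by 18: (70.68 − 0.066q) − (39.44 + 0.022q) = 18 → q' = 150.4545.
Δq = 355 − 150.4545 = 204.5455; the wedge equals the tax, 18.
Deadweight loss = ½ × 204.5455 × 18 = 1840.91.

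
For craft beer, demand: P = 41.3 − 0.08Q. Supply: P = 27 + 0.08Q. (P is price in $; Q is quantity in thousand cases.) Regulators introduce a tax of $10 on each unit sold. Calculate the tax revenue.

$268.75 thousand

Competitive equilibrium: 41.3 − 0.08Q = 27 + 0.08Q → Q* = 89.375, P* = 34.15.
With the tax, the buyer price exceeds the seller price by 10: (41.3 − 0.08Q) − (27 + 0.08Q) = 10 → Q' = 26.875.
Tax revenue = 10 × 26.875 = $268.75 thousand.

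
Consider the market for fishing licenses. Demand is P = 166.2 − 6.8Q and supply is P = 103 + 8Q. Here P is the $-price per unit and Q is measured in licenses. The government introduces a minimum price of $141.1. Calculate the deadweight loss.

$2.48

Competitive equilibrium: 166.2 − 6.8Q = 103 + 8Q → Q* = 4.2703, P* = 137.1622.
At the floor P = 141.1, quantity demanded = (166.2 − 141.1)/6.8 = 3.6912.
Sellers' marginal cost at Q' = 3.6912: 103 + 8·3.6912 = 132.5296.
ΔQ = 4.2703 − 3.6912 = 0.5791; wedge = 141.1 − 132.5296 = 8.5704.
Welfare loss = ½ × 0.5791 × 8.5704 = $2.48.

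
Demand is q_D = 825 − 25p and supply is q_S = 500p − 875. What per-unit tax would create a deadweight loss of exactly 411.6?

5.88

In inverse form: demand p = 33 − 0.04q, supply p = 1.75 + 0.002q.
Competitive equilibrium: 33 − 0.04q = 1.75 + 0.002q → q* = 744.0476, p* = 3.2381.
A tax t gives Δq = t/0.042 and wedge t, so DWL = t²/0.084.
t²/0.084 = 411.6 → t² = 34.5744 → t = 5.88.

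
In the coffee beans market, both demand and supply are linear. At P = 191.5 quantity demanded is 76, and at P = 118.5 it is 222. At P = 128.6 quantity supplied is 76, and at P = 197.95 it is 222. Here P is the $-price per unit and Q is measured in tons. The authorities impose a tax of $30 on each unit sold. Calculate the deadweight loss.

$461.54

Demand slope = (118.5 − 191.5)/(222 − 76) = −0.5, so P = 229.5 − 0.5Q.
Supply slope = (197.95 − 128.6)/(222 − 76) = 0.475, so P = 92.5 + 0.475Q.
Competitive equilibrium: 229.5 − 0.5Q = 92.5 + 0.475Q → Q* = 140.5128, P* = 159.2436.
With the tax, the buyer price exceeds the seller price by 30: (229.5 − 0.5Q) − (92.5 + 0.475Q) = 30 → Q' = 109.7436.
ΔQ = 140.5128 − 109.7436 = 30.7692; the wedge equals the tax, 30.
The triangle = ½ × 30.7692 × 30 = $461.54.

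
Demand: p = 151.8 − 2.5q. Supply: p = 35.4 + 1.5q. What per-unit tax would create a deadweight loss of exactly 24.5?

14

Competitive equilibrium: 151.8 − 2.5q = 35.4 + 1.5q → q* = 29.1, p* = 79.05.
A tax t gives Δq = t/4 and wedge t, so DWL = t²/8.
t²/8 = 24.5 → t² = 196 → t = 14.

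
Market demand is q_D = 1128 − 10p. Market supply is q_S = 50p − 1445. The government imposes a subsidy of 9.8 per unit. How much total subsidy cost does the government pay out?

In inverse form: demand p = 112.8 − 0.1q, supply p = 28.9 + 0.02q.
Competitive equilibrium: 112.8 − 0.1q = 28.9 + 0.02q → q* = 699.1667, p* = 42.8833.
The subsidy lowers effective supply by 9.8: p = 19.1 + 0.02q.
New quantity: 112.8 − 0.1q = 19.1 + 0.02q → q' = 780.8333.
Total subsidy cost = 9.8 × 780.8333 = 7652.17.

7652.17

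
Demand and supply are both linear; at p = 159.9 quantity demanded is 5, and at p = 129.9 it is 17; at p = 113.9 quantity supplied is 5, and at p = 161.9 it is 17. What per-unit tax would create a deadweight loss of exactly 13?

Demand slope = (129.9 − 159.9)/(17 − 5) = −2.5, so p = 172.4 − 2.5q.
Supply slope = (161.9 − 113.9)/(17 − 5) = 4, so p = 93.9 + 4q.
Competitive equilibrium: 172.4 − 2.5q = 93.9 + 4q → q* = 12.0769, p* = 142.2077.
A tax t gives Δq = t/6.5 and wedge t, so DWL = t²/13.
t²/13 = 13 → t² = 169 → t = 13.

13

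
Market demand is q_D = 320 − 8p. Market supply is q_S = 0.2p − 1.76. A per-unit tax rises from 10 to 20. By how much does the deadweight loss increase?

29.27

In inverse form: demand p = 40 − 0.125q, supply p = 8.8 + 5q.
Competitive equilibrium: 40 − 0.125q = 8.8 + 5q → q* = 6.0878, p* = 39.239.
For a per-unit tax t: Δq = t/5.125, so DWL = ½·t·(t/5.125) = t²/10.25.
At t = 10: DWL = 9.756. At t = 20: DWL = 39.024.
Increase = 39.024 − 9.756 = 29.27.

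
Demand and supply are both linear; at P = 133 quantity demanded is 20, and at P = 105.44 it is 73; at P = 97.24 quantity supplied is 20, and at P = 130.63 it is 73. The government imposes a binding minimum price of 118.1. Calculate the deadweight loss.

Demand slope = (105.44 − 133)/(73 − 20) = −0.52, so P = 143.4 − 0.52Q.
Supply slope = (130.63 − 97.24)/(73 − 20) = 0.63, so P = 84.64 + 0.63Q.
Competitive equilibrium: 143.4 − 0.52Q = 84.64 + 0.63Q → Q* = 51.0957, P* = 116.8303.
At the floor P = 118.1, quantity demanded = (143.4 − 118.1)/0.52 = 48.6538.
Sellers' marginal cost at Q' = 48.6538: 84.64 + 0.63·48.6538 = 115.2919.
ΔQ = 51.0957 − 48.6538 = 2.4419; wedge = 118.1 − 115.2919 = 2.8081.
Deadweight loss = ½ × 2.4419 × 2.8081 = 3.43.

3.43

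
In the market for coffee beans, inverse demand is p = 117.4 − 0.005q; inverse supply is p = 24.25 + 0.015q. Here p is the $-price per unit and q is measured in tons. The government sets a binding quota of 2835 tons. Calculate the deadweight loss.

$33215.06

Competitive equilibrium: 117.4 − 0.005q = 24.25 + 0.015q → q* = 4657.5, p* = 94.1125.
At q = 2835: demand price = 117.4 − 0.005·2835 = 103.225; supply price = 24.25 + 0.015·2835 = 66.775.
Δq = 4657.5 − 2835 = 1822.5; wedge = 103.225 − 66.775 = 36.45.
The triangle = ½ × 1822.5 × 36.45 = $33215.06.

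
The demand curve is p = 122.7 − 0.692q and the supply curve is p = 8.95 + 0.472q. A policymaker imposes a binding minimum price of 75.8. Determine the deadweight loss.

Competitive equilibrium: 122.7 − 0.692q = 8.95 + 0.472q → q* = 97.7234, p* = 55.0754.
At the floor p = 75.8, quantity demanded = (122.7 − 75.8)/0.692 = 67.7746.
Sellers' marginal cost at q' = 67.7746: 8.95 + 0.472·67.7746 = 40.9396.
Δq = 97.7234 − 67.7746 = 29.9488; wedge = 75.8 − 40.9396 = 34.8604.
Welfare loss = ½ × 29.9488 × 34.8604 = 522.01.

522.01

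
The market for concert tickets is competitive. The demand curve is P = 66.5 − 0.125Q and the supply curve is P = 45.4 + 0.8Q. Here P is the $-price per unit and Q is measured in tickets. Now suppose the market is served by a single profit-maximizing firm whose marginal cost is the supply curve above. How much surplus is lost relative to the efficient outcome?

$3.41

Competitive equilibrium: 66.5 − 0.125Q = 45.4 + 0.8Q → Q* = 22.8108, P* = 63.6486.
Marginal revenue: MR = 66.5 − 0.25Q. Set MR = MC: 66.5 − 0.25Q = 45.4 + 0.8Q → Q_m = 20.0952.
Price P_m = 66.5 − 0.125·20.0952 = 63.9881; MC(Q_m) = 45.4 + 0.8·20.0952 = 61.4762.
Competitive Q* = 22.8108, so ΔQ = 2.7156; wedge = 63.9881 − 61.4762 = 2.5119.
Welfare loss = ½ × 2.7156 × 2.5119 = $3.41.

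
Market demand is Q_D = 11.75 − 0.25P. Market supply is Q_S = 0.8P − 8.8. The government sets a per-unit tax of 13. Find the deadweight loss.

16.10

In inverse form: demand P = 47 − 4Q, supply P = 11 + 1.25Q.
Competitive equilibrium: 47 − 4Q = 11 + 1.25Q → Q* = 6.85714, P* = 19.57143.
With the tax, the buyer price exceeds the seller price by 13: (47 − 4Q) − (11 + 1.25Q) = 13 → Q' = 4.38095.
ΔQ = 6.85714 − 4.38095 = 2.47619; the wedge equals the tax, 13.
Welfare loss = ½ × 2.47619 × 13 = 16.10.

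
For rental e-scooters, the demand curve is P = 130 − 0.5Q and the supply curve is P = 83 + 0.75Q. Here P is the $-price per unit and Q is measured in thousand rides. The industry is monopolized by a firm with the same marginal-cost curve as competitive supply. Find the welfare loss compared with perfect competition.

Competitive equilibrium: 130 − 0.5Q = 83 + 0.75Q → Q* = 37.6, P* = 111.2.
Marginal revenue: MR = 130 − Q. Set MR = MC: 130 − Q = 83 + 0.75Q → Q_m = 26.8571.
Price P_m = 130 − 0.5·26.8571 = 116.5715; MC(Q_m) = 83 + 0.75·26.8571 = 103.1428.
Competitive Q* = 37.6, so ΔQ = 10.7429; wedge = 116.5715 − 103.1428 = 13.4287.
DWL = ½ × 10.7429 × 13.4287 = $72.13 thousand.

$72.13 thousand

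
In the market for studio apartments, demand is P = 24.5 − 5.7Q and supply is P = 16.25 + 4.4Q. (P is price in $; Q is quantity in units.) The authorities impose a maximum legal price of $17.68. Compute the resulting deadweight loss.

$1.22

Competitive equilibrium: 24.5 − 5.7Q = 16.25 + 4.4Q → Q* = 0.8168, P* = 19.8441.
At the ceiling P = 17.68, quantity supplied = (17.68 − 16.25)/4.4 = 0.325.
Willingness to pay at Q' = 0.325: 24.5 − 5.7·0.325 = 22.6475.
ΔQ = 0.8168 − 0.325 = 0.4918; wedge = 22.6475 − 17.68 = 4.9675.
Deadweight loss = ½ × 0.4918 × 4.9675 = $1.22.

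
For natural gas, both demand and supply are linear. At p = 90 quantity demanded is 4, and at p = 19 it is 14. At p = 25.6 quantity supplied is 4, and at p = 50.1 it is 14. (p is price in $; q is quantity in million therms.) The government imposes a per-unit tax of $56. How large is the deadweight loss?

Demand slope = (19 − 90)/(14 − 4) = −7.1, so p = 118.4 − 7.1q.
Supply slope = (50.1 − 25.6)/(14 − 4) = 2.45, so p = 15.8 + 2.45q.
Competitive equilibrium: 118.4 − 7.1q = 15.8 + 2.45q → q* = 10.7435, p* = 42.1215.
With the tax, the buyer price exceeds the seller price by 56: (118.4 − 7.1q) − (15.8 + 2.45q) = 56 → q' = 4.8796.
Δq = 10.7435 − 4.8796 = 5.8639; the wedge equals the tax, 56.
Welfare loss = ½ × 5.8639 × 56 = $164.19 million.

$164.19 million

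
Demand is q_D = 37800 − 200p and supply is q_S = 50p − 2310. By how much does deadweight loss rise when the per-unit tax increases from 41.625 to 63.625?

In inverse form: demand p = 189 − 0.005q, supply p = 46.2 + 0.02q.
Competitive equilibrium: 189 − 0.005q = 46.2 + 0.02q → q* = 5712, p* = 160.44.
For a per-unit tax t: Δq = t/0.025, so DWL = ½·t·(t/0.025) = t²/0.05.
At t = 41.625: DWL = 34652.813. At t = 63.625: DWL = 80962.813.
Increase = 80962.813 − 34652.813 = 46310.

46310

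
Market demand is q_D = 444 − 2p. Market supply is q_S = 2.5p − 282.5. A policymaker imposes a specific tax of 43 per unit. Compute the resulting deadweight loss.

In inverse form: demand p = 222 − 0.5q, supply p = 113 + 0.4q.
Competitive equilibrium: 222 − 0.5q = 113 + 0.4q → q* = 121.1111, p* = 161.4444.
With the tax, the buyer price exceeds the seller price by 43: (222 − 0.5q) − (113 + 0.4q) = 43 → q' = 73.3333.
Δq = 121.1111 − 73.3333 = 47.7778; the wedge equals the tax, 43.
Deadweight loss = ½ × 47.7778 × 43 = 1027.22.

1027.22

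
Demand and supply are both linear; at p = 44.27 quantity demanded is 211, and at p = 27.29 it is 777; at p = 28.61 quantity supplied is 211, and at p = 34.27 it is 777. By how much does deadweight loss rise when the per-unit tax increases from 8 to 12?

Demand slope = (27.29 − 44.27)/(777 − 211) = −0.03, so p = 50.6 − 0.03q.
Supply slope = (34.27 − 28.61)/(777 − 211) = 0.01, so p = 26.5 + 0.01q.
Competitive equilibrium: 50.6 − 0.03q = 26.5 + 0.01q → q* = 602.5, p* = 32.525.
For a per-unit tax t: Δq = t/0.04, so DWL = ½·t·(t/0.04) = t²/0.08.
At t = 8: DWL = 800. At t = 12: DWL = 1800.
Increase = 1800 − 800 = 1000.

1000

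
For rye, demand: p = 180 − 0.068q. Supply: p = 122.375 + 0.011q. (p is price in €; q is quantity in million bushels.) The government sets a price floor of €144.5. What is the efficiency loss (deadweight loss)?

€1698.62 million

Competitive equilibrium: 180 − 0.068q = 122.375 + 0.011q → q* = 729.4304, p* = 130.3987.
At the floor p = 144.5, quantity demanded = (180 − 144.5)/0.068 = 522.0588.
Sellers' marginal cost at q' = 522.0588: 122.375 + 0.011·522.0588 = 128.1176.
Δq = 729.4304 − 522.0588 = 207.3716; wedge = 144.5 − 128.1176 = 16.3824.
DWL = ½ × 207.3716 × 16.3824 = €1698.62 million.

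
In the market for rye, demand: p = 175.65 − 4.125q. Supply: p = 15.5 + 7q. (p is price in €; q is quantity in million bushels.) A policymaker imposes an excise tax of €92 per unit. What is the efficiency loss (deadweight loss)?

Competitive equilibrium: 175.65 − 4.125q = 15.5 + 7q → q* = 14.39551, p* = 116.26854.
With the tax, the buyer price exceeds the seller price by 92: (175.65 − 4.125q) − (15.5 + 7q) = 92 → q' = 6.12584.
Δq = 14.39551 − 6.12584 = 8.26967; the wedge equals the tax, 92.
Deadweight loss = ½ × 8.26967 × 92 = €380.40 million.

€380.40 million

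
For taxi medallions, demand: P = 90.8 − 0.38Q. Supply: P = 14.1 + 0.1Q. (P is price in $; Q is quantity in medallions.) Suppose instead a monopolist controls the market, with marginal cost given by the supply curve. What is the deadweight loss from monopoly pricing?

$1196.44

Competitive equilibrium: 90.8 − 0.38Q = 14.1 + 0.1Q → Q* = 159.7917, P* = 30.0792.
Marginal revenue: MR = 90.8 − 0.76Q. Set MR = MC: 90.8 − 0.76Q = 14.1 + 0.1Q → Q_m = 89.186.
Price P_m = 90.8 − 0.38·89.186 = 56.9093; MC(Q_m) = 14.1 + 0.1·89.186 = 23.0186.
Competitive Q* = 159.7917, so ΔQ = 70.6057; wedge = 56.9093 − 23.0186 = 33.8907.
Deadweight loss = ½ × 70.6057 × 33.8907 = $1196.44.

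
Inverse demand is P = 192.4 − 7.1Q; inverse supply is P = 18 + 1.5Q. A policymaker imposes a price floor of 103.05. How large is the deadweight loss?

Competitive equilibrium: 192.4 − 7.1Q = 18 + 1.5Q → Q* = 20.2791, P* = 48.4186.
At the floor P = 103.05, quantity demanded = (192.4 − 103.05)/7.1 = 12.5845.
Sellers' marginal cost at Q' = 12.5845: 18 + 1.5·12.5845 = 36.8768.
ΔQ = 20.2791 − 12.5845 = 7.6946; wedge = 103.05 − 36.8768 = 66.1732.
The triangle = ½ × 7.6946 × 66.1732 = 254.59.

254.59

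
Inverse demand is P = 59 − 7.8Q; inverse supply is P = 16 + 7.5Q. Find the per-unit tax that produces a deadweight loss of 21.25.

25.5

Competitive equilibrium: 59 − 7.8Q = 16 + 7.5Q → Q* = 2.8105, P* = 37.0784.
A tax t gives ΔQ = t/15.3 and wedge t, so DWL = t²/30.6.
t²/30.6 = 21.25 → t² = 650.25 → t = 25.5.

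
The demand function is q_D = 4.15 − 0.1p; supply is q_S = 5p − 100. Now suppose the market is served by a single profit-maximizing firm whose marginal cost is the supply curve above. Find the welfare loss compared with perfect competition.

In inverse form: demand p = 41.5 − 10q, supply p = 20 + 0.2q.
Competitive equilibrium: 41.5 − 10q = 20 + 0.2q → q* = 2.1078, p* = 20.4216.
Marginal revenue: MR = 41.5 − 20q. Set MR = MC: 41.5 − 20q = 20 + 0.2q → q_m = 1.0644.
Price p_m = 41.5 − 10·1.0644 = 30.856; MC(q_m) = 20 + 0.2·1.0644 = 20.2129.
Competitive q* = 2.1078, so Δq = 1.0434; wedge = 30.856 − 20.2129 = 10.6431.
Deadweight loss = ½ × 1.0434 × 10.6431 = 5.55.

5.55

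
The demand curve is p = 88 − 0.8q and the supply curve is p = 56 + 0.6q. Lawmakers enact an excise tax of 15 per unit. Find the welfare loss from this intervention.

Competitive equilibrium: 88 − 0.8q = 56 + 0.6q → q* = 22.8571, p* = 69.7143.
With the tax, the buyer price exceeds the seller price by 15: (88 − 0.8q) − (56 + 0.6q) = 15 → q' = 12.1429.
Δq = 22.8571 − 12.1429 = 10.7142; the wedge equals the tax, 15.
Welfare loss = ½ × 10.7142 × 15 = 80.36.

80.36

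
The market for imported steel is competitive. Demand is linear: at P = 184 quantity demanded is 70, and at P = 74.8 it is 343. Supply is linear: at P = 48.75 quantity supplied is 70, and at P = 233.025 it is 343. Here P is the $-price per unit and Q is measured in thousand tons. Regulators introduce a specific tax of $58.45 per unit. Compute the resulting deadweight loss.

$1589.02 thousand

Demand slope = (74.8 − 184)/(343 − 70) = −0.4, so P = 212 − 0.4Q.
Supply slope = (233.025 − 48.75)/(343 − 70) = 0.675, so P = 1.5 + 0.675Q.
Competitive equilibrium: 212 − 0.4Q = 1.5 + 0.675Q → Q* = 195.814, P* = 133.6744.
With the tax, the buyer price exceeds the seller price by 58.45: (212 − 0.4Q) − (1.5 + 0.675Q) = 58.45 → Q' = 141.4419.
ΔQ = 195.814 − 141.4419 = 54.3721; the wedge equals the tax, 58.45.
Welfare loss = ½ × 54.3721 × 58.45 = $1589.02 thousand.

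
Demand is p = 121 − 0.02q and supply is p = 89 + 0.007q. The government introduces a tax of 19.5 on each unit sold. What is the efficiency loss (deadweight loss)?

Competitive equilibrium: 121 − 0.02q = 89 + 0.007q → q* = 1185.1852, p* = 97.2963.
With the tax, the buyer price exceeds the seller price by 19.5: (121 − 0.02q) − (89 + 0.007q) = 19.5 → q' = 462.963.
Δq = 1185.1852 − 462.963 = 722.2222; the wedge equals the tax, 19.5.
DWL = ½ × 722.2222 × 19.5 = 7041.67.

7041.67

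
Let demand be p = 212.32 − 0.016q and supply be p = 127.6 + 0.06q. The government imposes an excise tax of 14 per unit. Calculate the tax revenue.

Competitive equilibrium: 212.32 − 0.016q = 127.6 + 0.06q → q* = 1114.7368, p* = 194.4842.
With the tax, the buyer price exceeds the seller price by 14: (212.32 − 0.016q) − (127.6 + 0.06q) = 14 → q' = 930.5263.
Tax revenue = 14 × 930.5263 = 13027.37.

13027.37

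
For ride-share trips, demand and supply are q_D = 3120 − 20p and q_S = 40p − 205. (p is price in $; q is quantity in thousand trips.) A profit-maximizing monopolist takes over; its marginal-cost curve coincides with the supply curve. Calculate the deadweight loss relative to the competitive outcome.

$24280.82 thousand

In inverse form: demand p = 156 − 0.05q, supply p = 5.125 + 0.025q.
Competitive equilibrium: 156 − 0.05q = 5.125 + 0.025q → q* = 2011.6667, p* = 55.4167.
Marginal revenue: MR = 156 − 0.1q. Set MR = MC: 156 − 0.1q = 5.125 + 0.025q → q_m = 1207.
Price p_m = 156 − 0.05·1207 = 95.65; MC(q_m) = 5.125 + 0.025·1207 = 35.3.
Competitive q* = 2011.6667, so Δq = 804.6667; wedge = 95.65 − 35.3 = 60.35.
Deadweight loss = ½ × 804.6667 × 60.35 = $24280.82 thousand.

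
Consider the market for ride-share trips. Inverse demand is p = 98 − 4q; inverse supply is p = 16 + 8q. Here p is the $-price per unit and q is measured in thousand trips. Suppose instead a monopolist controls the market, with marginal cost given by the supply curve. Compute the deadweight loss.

Competitive equilibrium: 98 − 4q = 16 + 8q → q* = 6.8333, p* = 70.6667.
Marginal revenue: MR = 98 − 8q. Set MR = MC: 98 − 8q = 16 + 8q → q_m = 5.125.
Price p_m = 98 − 4·5.125 = 77.5; MC(q_m) = 16 + 8·5.125 = 57.
Competitive q* = 6.8333, so Δq = 1.7083; wedge = 77.5 − 57 = 20.5.
The triangle = ½ × 1.7083 × 20.5 = $17.51 thousand.

$17.51 thousand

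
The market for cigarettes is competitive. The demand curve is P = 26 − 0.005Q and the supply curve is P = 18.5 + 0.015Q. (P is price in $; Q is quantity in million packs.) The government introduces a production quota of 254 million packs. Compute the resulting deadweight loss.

Competitive equilibrium: 26 − 0.005Q = 18.5 + 0.015Q → Q* = 375, P* = 24.125.
At Q = 254: demand price = 26 − 0.005·254 = 24.73; supply price = 18.5 + 0.015·254 = 22.31.
ΔQ = 375 − 254 = 121; wedge = 24.73 − 22.31 = 2.42.
DWL = ½ × 121 × 2.42 = $146.41 million.

$146.41 million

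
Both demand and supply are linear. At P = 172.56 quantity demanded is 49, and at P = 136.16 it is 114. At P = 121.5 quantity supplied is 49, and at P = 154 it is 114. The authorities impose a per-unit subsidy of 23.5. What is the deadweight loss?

Demand slope = (136.16 − 172.56)/(114 − 49) = −0.56, so P = 200 − 0.56Q.
Supply slope = (154 − 121.5)/(114 − 49) = 0.5, so P = 97 + 0.5Q.
Competitive equilibrium: 200 − 0.56Q = 97 + 0.5Q → Q* = 97.1698, P* = 145.5849.
The subsidy lowers effective supply by 23.5: P = 73.5 + 0.5Q.
New quantity: 200 − 0.56Q = 73.5 + 0.5Q → Q' = 119.3396.
Overproduction ΔQ = 119.3396 − 97.1698 = 22.1698; wedge = subsidy = 23.5.
Deadweight loss = ½ × 22.1698 × 23.5 = 260.50.

260.50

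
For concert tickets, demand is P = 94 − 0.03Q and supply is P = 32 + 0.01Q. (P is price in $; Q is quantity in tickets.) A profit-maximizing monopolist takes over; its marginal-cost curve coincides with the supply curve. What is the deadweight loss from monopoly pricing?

Competitive equilibrium: 94 − 0.03Q = 32 + 0.01Q → Q* = 1550, P* = 47.5.
Marginal revenue: MR = 94 − 0.06Q. Set MR = MC: 94 − 0.06Q = 32 + 0.01Q → Q_m = 885.71429.
Price P_m = 94 − 0.03·885.71429 = 67.42857; MC(Q_m) = 32 + 0.01·885.71429 = 40.85714.
Competitive Q* = 1550, so ΔQ = 664.28571; wedge = 67.42857 − 40.85714 = 26.57143.
The triangle = ½ × 664.28571 × 26.57143 = $8825.51.

$8825.51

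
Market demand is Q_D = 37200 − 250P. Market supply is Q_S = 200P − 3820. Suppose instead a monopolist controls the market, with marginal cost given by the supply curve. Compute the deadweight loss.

88479.11

In inverse form: demand P = 148.8 − 0.004Q, supply P = 19.1 + 0.005Q.
Competitive equilibrium: 148.8 − 0.004Q = 19.1 + 0.005Q → Q* = 14411.111111, P* = 91.155556.
Marginal revenue: MR = 148.8 − 0.008Q. Set MR = MC: 148.8 − 0.008Q = 19.1 + 0.005Q → Q_m = 9976.923077.
Price P_m = 148.8 − 0.004·9976.923077 = 108.892308; MC(Q_m) = 19.1 + 0.005·9976.923077 = 68.984615.
Competitive Q* = 14411.111111, so ΔQ = 4434.188034; wedge = 108.892308 − 68.984615 = 39.907693.
Deadweight loss = ½ × 4434.188034 × 39.907693 = 88479.11.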